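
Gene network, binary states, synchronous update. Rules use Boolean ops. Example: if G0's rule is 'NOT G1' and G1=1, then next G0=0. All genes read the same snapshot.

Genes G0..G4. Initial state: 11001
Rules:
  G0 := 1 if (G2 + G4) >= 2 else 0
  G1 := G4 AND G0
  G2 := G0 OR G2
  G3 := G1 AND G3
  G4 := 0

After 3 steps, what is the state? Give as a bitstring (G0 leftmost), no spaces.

Step 1: G0=(0+1>=2)=0 G1=G4&G0=1&1=1 G2=G0|G2=1|0=1 G3=G1&G3=1&0=0 G4=0(const) -> 01100
Step 2: G0=(1+0>=2)=0 G1=G4&G0=0&0=0 G2=G0|G2=0|1=1 G3=G1&G3=1&0=0 G4=0(const) -> 00100
Step 3: G0=(1+0>=2)=0 G1=G4&G0=0&0=0 G2=G0|G2=0|1=1 G3=G1&G3=0&0=0 G4=0(const) -> 00100

00100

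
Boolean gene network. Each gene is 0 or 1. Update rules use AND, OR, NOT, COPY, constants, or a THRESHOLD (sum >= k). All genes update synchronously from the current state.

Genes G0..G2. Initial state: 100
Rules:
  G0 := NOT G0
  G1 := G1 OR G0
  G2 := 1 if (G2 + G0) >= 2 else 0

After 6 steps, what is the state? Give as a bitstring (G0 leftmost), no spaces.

Step 1: G0=NOT G0=NOT 1=0 G1=G1|G0=0|1=1 G2=(0+1>=2)=0 -> 010
Step 2: G0=NOT G0=NOT 0=1 G1=G1|G0=1|0=1 G2=(0+0>=2)=0 -> 110
Step 3: G0=NOT G0=NOT 1=0 G1=G1|G0=1|1=1 G2=(0+1>=2)=0 -> 010
Step 4: G0=NOT G0=NOT 0=1 G1=G1|G0=1|0=1 G2=(0+0>=2)=0 -> 110
Step 5: G0=NOT G0=NOT 1=0 G1=G1|G0=1|1=1 G2=(0+1>=2)=0 -> 010
Step 6: G0=NOT G0=NOT 0=1 G1=G1|G0=1|0=1 G2=(0+0>=2)=0 -> 110

110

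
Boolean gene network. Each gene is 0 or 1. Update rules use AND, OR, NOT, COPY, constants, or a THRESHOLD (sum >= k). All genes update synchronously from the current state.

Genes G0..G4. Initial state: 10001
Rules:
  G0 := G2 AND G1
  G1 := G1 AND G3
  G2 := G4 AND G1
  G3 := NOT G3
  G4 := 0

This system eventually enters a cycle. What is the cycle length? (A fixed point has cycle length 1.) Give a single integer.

Step 0: 10001
Step 1: G0=G2&G1=0&0=0 G1=G1&G3=0&0=0 G2=G4&G1=1&0=0 G3=NOT G3=NOT 0=1 G4=0(const) -> 00010
Step 2: G0=G2&G1=0&0=0 G1=G1&G3=0&1=0 G2=G4&G1=0&0=0 G3=NOT G3=NOT 1=0 G4=0(const) -> 00000
Step 3: G0=G2&G1=0&0=0 G1=G1&G3=0&0=0 G2=G4&G1=0&0=0 G3=NOT G3=NOT 0=1 G4=0(const) -> 00010
State from step 3 equals state from step 1 -> cycle length 2

Answer: 2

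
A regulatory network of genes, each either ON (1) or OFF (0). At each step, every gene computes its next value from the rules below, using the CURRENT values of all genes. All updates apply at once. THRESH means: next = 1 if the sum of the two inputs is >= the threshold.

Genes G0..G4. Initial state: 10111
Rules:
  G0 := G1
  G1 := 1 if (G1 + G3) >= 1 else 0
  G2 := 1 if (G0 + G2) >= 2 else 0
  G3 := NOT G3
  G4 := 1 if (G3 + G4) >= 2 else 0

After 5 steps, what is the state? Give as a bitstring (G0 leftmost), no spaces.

Step 1: G0=G1=0 G1=(0+1>=1)=1 G2=(1+1>=2)=1 G3=NOT G3=NOT 1=0 G4=(1+1>=2)=1 -> 01101
Step 2: G0=G1=1 G1=(1+0>=1)=1 G2=(0+1>=2)=0 G3=NOT G3=NOT 0=1 G4=(0+1>=2)=0 -> 11010
Step 3: G0=G1=1 G1=(1+1>=1)=1 G2=(1+0>=2)=0 G3=NOT G3=NOT 1=0 G4=(1+0>=2)=0 -> 11000
Step 4: G0=G1=1 G1=(1+0>=1)=1 G2=(1+0>=2)=0 G3=NOT G3=NOT 0=1 G4=(0+0>=2)=0 -> 11010
Step 5: G0=G1=1 G1=(1+1>=1)=1 G2=(1+0>=2)=0 G3=NOT G3=NOT 1=0 G4=(1+0>=2)=0 -> 11000

11000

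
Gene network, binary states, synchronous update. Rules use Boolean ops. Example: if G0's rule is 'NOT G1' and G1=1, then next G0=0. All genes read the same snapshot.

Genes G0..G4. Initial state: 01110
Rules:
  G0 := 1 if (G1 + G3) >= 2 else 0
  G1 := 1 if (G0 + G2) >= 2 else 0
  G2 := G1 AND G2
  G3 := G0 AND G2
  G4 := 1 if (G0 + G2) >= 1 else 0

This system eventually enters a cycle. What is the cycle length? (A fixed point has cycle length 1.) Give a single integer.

Answer: 1

Derivation:
Step 0: 01110
Step 1: G0=(1+1>=2)=1 G1=(0+1>=2)=0 G2=G1&G2=1&1=1 G3=G0&G2=0&1=0 G4=(0+1>=1)=1 -> 10101
Step 2: G0=(0+0>=2)=0 G1=(1+1>=2)=1 G2=G1&G2=0&1=0 G3=G0&G2=1&1=1 G4=(1+1>=1)=1 -> 01011
Step 3: G0=(1+1>=2)=1 G1=(0+0>=2)=0 G2=G1&G2=1&0=0 G3=G0&G2=0&0=0 G4=(0+0>=1)=0 -> 10000
Step 4: G0=(0+0>=2)=0 G1=(1+0>=2)=0 G2=G1&G2=0&0=0 G3=G0&G2=1&0=0 G4=(1+0>=1)=1 -> 00001
Step 5: G0=(0+0>=2)=0 G1=(0+0>=2)=0 G2=G1&G2=0&0=0 G3=G0&G2=0&0=0 G4=(0+0>=1)=0 -> 00000
Step 6: G0=(0+0>=2)=0 G1=(0+0>=2)=0 G2=G1&G2=0&0=0 G3=G0&G2=0&0=0 G4=(0+0>=1)=0 -> 00000
State from step 6 equals state from step 5 -> cycle length 1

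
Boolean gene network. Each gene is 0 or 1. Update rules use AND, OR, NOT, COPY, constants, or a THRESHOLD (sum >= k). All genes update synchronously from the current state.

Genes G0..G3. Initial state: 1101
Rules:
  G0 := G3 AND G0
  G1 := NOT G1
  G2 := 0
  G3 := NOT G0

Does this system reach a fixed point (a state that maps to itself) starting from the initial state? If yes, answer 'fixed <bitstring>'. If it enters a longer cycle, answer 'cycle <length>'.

Answer: cycle 2

Derivation:
Step 0: 1101
Step 1: G0=G3&G0=1&1=1 G1=NOT G1=NOT 1=0 G2=0(const) G3=NOT G0=NOT 1=0 -> 1000
Step 2: G0=G3&G0=0&1=0 G1=NOT G1=NOT 0=1 G2=0(const) G3=NOT G0=NOT 1=0 -> 0100
Step 3: G0=G3&G0=0&0=0 G1=NOT G1=NOT 1=0 G2=0(const) G3=NOT G0=NOT 0=1 -> 0001
Step 4: G0=G3&G0=1&0=0 G1=NOT G1=NOT 0=1 G2=0(const) G3=NOT G0=NOT 0=1 -> 0101
Step 5: G0=G3&G0=1&0=0 G1=NOT G1=NOT 1=0 G2=0(const) G3=NOT G0=NOT 0=1 -> 0001
Cycle of length 2 starting at step 3 -> no fixed point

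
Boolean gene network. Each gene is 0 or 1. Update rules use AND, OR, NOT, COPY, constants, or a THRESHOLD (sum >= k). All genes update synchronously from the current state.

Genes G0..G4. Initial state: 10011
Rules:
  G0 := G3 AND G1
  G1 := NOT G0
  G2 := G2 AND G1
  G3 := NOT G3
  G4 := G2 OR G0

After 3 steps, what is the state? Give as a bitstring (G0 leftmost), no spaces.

Step 1: G0=G3&G1=1&0=0 G1=NOT G0=NOT 1=0 G2=G2&G1=0&0=0 G3=NOT G3=NOT 1=0 G4=G2|G0=0|1=1 -> 00001
Step 2: G0=G3&G1=0&0=0 G1=NOT G0=NOT 0=1 G2=G2&G1=0&0=0 G3=NOT G3=NOT 0=1 G4=G2|G0=0|0=0 -> 01010
Step 3: G0=G3&G1=1&1=1 G1=NOT G0=NOT 0=1 G2=G2&G1=0&1=0 G3=NOT G3=NOT 1=0 G4=G2|G0=0|0=0 -> 11000

11000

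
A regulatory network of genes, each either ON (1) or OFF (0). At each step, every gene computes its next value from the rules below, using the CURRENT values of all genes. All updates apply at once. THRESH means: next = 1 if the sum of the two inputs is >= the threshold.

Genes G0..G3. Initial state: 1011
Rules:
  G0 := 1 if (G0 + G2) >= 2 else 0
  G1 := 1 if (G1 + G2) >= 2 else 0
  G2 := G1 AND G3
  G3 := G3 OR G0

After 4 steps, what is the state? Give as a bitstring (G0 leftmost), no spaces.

Step 1: G0=(1+1>=2)=1 G1=(0+1>=2)=0 G2=G1&G3=0&1=0 G3=G3|G0=1|1=1 -> 1001
Step 2: G0=(1+0>=2)=0 G1=(0+0>=2)=0 G2=G1&G3=0&1=0 G3=G3|G0=1|1=1 -> 0001
Step 3: G0=(0+0>=2)=0 G1=(0+0>=2)=0 G2=G1&G3=0&1=0 G3=G3|G0=1|0=1 -> 0001
Step 4: G0=(0+0>=2)=0 G1=(0+0>=2)=0 G2=G1&G3=0&1=0 G3=G3|G0=1|0=1 -> 0001

0001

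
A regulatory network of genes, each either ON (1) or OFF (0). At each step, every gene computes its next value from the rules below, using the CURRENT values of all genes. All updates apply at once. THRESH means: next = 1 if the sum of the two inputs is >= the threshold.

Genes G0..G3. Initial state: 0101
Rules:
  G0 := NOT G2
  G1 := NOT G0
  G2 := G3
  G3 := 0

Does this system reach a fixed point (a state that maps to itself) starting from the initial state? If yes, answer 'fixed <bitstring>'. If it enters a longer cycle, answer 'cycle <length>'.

Answer: fixed 1000

Derivation:
Step 0: 0101
Step 1: G0=NOT G2=NOT 0=1 G1=NOT G0=NOT 0=1 G2=G3=1 G3=0(const) -> 1110
Step 2: G0=NOT G2=NOT 1=0 G1=NOT G0=NOT 1=0 G2=G3=0 G3=0(const) -> 0000
Step 3: G0=NOT G2=NOT 0=1 G1=NOT G0=NOT 0=1 G2=G3=0 G3=0(const) -> 1100
Step 4: G0=NOT G2=NOT 0=1 G1=NOT G0=NOT 1=0 G2=G3=0 G3=0(const) -> 1000
Step 5: G0=NOT G2=NOT 0=1 G1=NOT G0=NOT 1=0 G2=G3=0 G3=0(const) -> 1000
Fixed point reached at step 4: 1000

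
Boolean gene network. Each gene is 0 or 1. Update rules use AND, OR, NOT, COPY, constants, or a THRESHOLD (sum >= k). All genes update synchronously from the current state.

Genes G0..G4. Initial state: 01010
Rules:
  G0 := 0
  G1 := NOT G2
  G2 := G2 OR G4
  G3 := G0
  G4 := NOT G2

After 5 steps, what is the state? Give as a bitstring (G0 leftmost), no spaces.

Step 1: G0=0(const) G1=NOT G2=NOT 0=1 G2=G2|G4=0|0=0 G3=G0=0 G4=NOT G2=NOT 0=1 -> 01001
Step 2: G0=0(const) G1=NOT G2=NOT 0=1 G2=G2|G4=0|1=1 G3=G0=0 G4=NOT G2=NOT 0=1 -> 01101
Step 3: G0=0(const) G1=NOT G2=NOT 1=0 G2=G2|G4=1|1=1 G3=G0=0 G4=NOT G2=NOT 1=0 -> 00100
Step 4: G0=0(const) G1=NOT G2=NOT 1=0 G2=G2|G4=1|0=1 G3=G0=0 G4=NOT G2=NOT 1=0 -> 00100
Step 5: G0=0(const) G1=NOT G2=NOT 1=0 G2=G2|G4=1|0=1 G3=G0=0 G4=NOT G2=NOT 1=0 -> 00100

00100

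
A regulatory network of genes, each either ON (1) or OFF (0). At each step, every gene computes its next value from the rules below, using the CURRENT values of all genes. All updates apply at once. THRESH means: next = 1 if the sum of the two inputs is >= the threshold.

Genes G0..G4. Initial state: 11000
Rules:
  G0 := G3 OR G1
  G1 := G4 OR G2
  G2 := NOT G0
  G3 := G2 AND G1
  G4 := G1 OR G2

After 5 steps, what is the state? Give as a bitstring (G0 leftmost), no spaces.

Step 1: G0=G3|G1=0|1=1 G1=G4|G2=0|0=0 G2=NOT G0=NOT 1=0 G3=G2&G1=0&1=0 G4=G1|G2=1|0=1 -> 10001
Step 2: G0=G3|G1=0|0=0 G1=G4|G2=1|0=1 G2=NOT G0=NOT 1=0 G3=G2&G1=0&0=0 G4=G1|G2=0|0=0 -> 01000
Step 3: G0=G3|G1=0|1=1 G1=G4|G2=0|0=0 G2=NOT G0=NOT 0=1 G3=G2&G1=0&1=0 G4=G1|G2=1|0=1 -> 10101
Step 4: G0=G3|G1=0|0=0 G1=G4|G2=1|1=1 G2=NOT G0=NOT 1=0 G3=G2&G1=1&0=0 G4=G1|G2=0|1=1 -> 01001
Step 5: G0=G3|G1=0|1=1 G1=G4|G2=1|0=1 G2=NOT G0=NOT 0=1 G3=G2&G1=0&1=0 G4=G1|G2=1|0=1 -> 11101

11101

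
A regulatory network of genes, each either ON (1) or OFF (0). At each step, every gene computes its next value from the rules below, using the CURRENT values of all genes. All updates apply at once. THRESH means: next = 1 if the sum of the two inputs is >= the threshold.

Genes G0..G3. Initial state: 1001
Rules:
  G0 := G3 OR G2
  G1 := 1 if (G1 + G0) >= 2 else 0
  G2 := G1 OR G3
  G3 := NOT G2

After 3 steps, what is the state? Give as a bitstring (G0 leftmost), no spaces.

Step 1: G0=G3|G2=1|0=1 G1=(0+1>=2)=0 G2=G1|G3=0|1=1 G3=NOT G2=NOT 0=1 -> 1011
Step 2: G0=G3|G2=1|1=1 G1=(0+1>=2)=0 G2=G1|G3=0|1=1 G3=NOT G2=NOT 1=0 -> 1010
Step 3: G0=G3|G2=0|1=1 G1=(0+1>=2)=0 G2=G1|G3=0|0=0 G3=NOT G2=NOT 1=0 -> 1000

1000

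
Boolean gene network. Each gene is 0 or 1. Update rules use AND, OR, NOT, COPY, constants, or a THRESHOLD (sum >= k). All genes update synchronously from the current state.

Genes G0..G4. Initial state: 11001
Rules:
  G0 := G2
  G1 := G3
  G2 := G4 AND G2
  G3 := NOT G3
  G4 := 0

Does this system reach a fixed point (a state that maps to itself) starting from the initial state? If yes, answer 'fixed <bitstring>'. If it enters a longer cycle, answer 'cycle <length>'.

Answer: cycle 2

Derivation:
Step 0: 11001
Step 1: G0=G2=0 G1=G3=0 G2=G4&G2=1&0=0 G3=NOT G3=NOT 0=1 G4=0(const) -> 00010
Step 2: G0=G2=0 G1=G3=1 G2=G4&G2=0&0=0 G3=NOT G3=NOT 1=0 G4=0(const) -> 01000
Step 3: G0=G2=0 G1=G3=0 G2=G4&G2=0&0=0 G3=NOT G3=NOT 0=1 G4=0(const) -> 00010
Cycle of length 2 starting at step 1 -> no fixed point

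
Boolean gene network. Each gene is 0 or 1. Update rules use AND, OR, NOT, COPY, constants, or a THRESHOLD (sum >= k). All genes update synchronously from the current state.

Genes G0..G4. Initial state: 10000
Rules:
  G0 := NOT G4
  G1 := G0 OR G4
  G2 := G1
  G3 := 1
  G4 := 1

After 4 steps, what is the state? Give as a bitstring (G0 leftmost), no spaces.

Step 1: G0=NOT G4=NOT 0=1 G1=G0|G4=1|0=1 G2=G1=0 G3=1(const) G4=1(const) -> 11011
Step 2: G0=NOT G4=NOT 1=0 G1=G0|G4=1|1=1 G2=G1=1 G3=1(const) G4=1(const) -> 01111
Step 3: G0=NOT G4=NOT 1=0 G1=G0|G4=0|1=1 G2=G1=1 G3=1(const) G4=1(const) -> 01111
Step 4: G0=NOT G4=NOT 1=0 G1=G0|G4=0|1=1 G2=G1=1 G3=1(const) G4=1(const) -> 01111

01111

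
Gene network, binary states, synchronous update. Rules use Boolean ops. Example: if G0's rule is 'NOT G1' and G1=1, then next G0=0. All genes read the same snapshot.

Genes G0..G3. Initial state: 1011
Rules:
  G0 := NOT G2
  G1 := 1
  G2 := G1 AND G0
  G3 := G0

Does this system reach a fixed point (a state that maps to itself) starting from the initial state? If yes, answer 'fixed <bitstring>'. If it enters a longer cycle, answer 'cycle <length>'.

Step 0: 1011
Step 1: G0=NOT G2=NOT 1=0 G1=1(const) G2=G1&G0=0&1=0 G3=G0=1 -> 0101
Step 2: G0=NOT G2=NOT 0=1 G1=1(const) G2=G1&G0=1&0=0 G3=G0=0 -> 1100
Step 3: G0=NOT G2=NOT 0=1 G1=1(const) G2=G1&G0=1&1=1 G3=G0=1 -> 1111
Step 4: G0=NOT G2=NOT 1=0 G1=1(const) G2=G1&G0=1&1=1 G3=G0=1 -> 0111
Step 5: G0=NOT G2=NOT 1=0 G1=1(const) G2=G1&G0=1&0=0 G3=G0=0 -> 0100
Step 6: G0=NOT G2=NOT 0=1 G1=1(const) G2=G1&G0=1&0=0 G3=G0=0 -> 1100
Cycle of length 4 starting at step 2 -> no fixed point

Answer: cycle 4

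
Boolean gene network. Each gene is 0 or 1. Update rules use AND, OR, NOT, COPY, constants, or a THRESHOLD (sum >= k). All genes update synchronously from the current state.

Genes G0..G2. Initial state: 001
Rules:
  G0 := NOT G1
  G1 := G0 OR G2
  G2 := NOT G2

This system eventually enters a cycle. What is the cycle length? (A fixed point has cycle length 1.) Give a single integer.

Answer: 4

Derivation:
Step 0: 001
Step 1: G0=NOT G1=NOT 0=1 G1=G0|G2=0|1=1 G2=NOT G2=NOT 1=0 -> 110
Step 2: G0=NOT G1=NOT 1=0 G1=G0|G2=1|0=1 G2=NOT G2=NOT 0=1 -> 011
Step 3: G0=NOT G1=NOT 1=0 G1=G0|G2=0|1=1 G2=NOT G2=NOT 1=0 -> 010
Step 4: G0=NOT G1=NOT 1=0 G1=G0|G2=0|0=0 G2=NOT G2=NOT 0=1 -> 001
State from step 4 equals state from step 0 -> cycle length 4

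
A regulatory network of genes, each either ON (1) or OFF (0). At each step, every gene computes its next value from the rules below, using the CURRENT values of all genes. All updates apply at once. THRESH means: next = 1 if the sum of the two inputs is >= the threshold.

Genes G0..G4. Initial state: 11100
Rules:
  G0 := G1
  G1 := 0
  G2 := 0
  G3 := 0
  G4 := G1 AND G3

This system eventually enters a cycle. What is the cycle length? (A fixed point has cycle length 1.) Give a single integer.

Step 0: 11100
Step 1: G0=G1=1 G1=0(const) G2=0(const) G3=0(const) G4=G1&G3=1&0=0 -> 10000
Step 2: G0=G1=0 G1=0(const) G2=0(const) G3=0(const) G4=G1&G3=0&0=0 -> 00000
Step 3: G0=G1=0 G1=0(const) G2=0(const) G3=0(const) G4=G1&G3=0&0=0 -> 00000
State from step 3 equals state from step 2 -> cycle length 1

Answer: 1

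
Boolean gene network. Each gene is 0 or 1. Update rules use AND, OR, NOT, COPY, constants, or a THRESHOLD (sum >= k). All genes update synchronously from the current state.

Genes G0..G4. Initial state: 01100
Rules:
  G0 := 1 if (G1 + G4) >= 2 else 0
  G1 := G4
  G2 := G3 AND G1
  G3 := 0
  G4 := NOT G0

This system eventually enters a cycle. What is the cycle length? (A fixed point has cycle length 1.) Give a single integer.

Answer: 5

Derivation:
Step 0: 01100
Step 1: G0=(1+0>=2)=0 G1=G4=0 G2=G3&G1=0&1=0 G3=0(const) G4=NOT G0=NOT 0=1 -> 00001
Step 2: G0=(0+1>=2)=0 G1=G4=1 G2=G3&G1=0&0=0 G3=0(const) G4=NOT G0=NOT 0=1 -> 01001
Step 3: G0=(1+1>=2)=1 G1=G4=1 G2=G3&G1=0&1=0 G3=0(const) G4=NOT G0=NOT 0=1 -> 11001
Step 4: G0=(1+1>=2)=1 G1=G4=1 G2=G3&G1=0&1=0 G3=0(const) G4=NOT G0=NOT 1=0 -> 11000
Step 5: G0=(1+0>=2)=0 G1=G4=0 G2=G3&G1=0&1=0 G3=0(const) G4=NOT G0=NOT 1=0 -> 00000
Step 6: G0=(0+0>=2)=0 G1=G4=0 G2=G3&G1=0&0=0 G3=0(const) G4=NOT G0=NOT 0=1 -> 00001
State from step 6 equals state from step 1 -> cycle length 5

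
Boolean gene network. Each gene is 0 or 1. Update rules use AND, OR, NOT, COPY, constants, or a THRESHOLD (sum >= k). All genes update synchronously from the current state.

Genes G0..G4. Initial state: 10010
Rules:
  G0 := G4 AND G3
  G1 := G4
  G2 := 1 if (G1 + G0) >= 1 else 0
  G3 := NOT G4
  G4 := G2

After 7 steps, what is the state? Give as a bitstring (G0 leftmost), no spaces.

Step 1: G0=G4&G3=0&1=0 G1=G4=0 G2=(0+1>=1)=1 G3=NOT G4=NOT 0=1 G4=G2=0 -> 00110
Step 2: G0=G4&G3=0&1=0 G1=G4=0 G2=(0+0>=1)=0 G3=NOT G4=NOT 0=1 G4=G2=1 -> 00011
Step 3: G0=G4&G3=1&1=1 G1=G4=1 G2=(0+0>=1)=0 G3=NOT G4=NOT 1=0 G4=G2=0 -> 11000
Step 4: G0=G4&G3=0&0=0 G1=G4=0 G2=(1+1>=1)=1 G3=NOT G4=NOT 0=1 G4=G2=0 -> 00110
Step 5: G0=G4&G3=0&1=0 G1=G4=0 G2=(0+0>=1)=0 G3=NOT G4=NOT 0=1 G4=G2=1 -> 00011
Step 6: G0=G4&G3=1&1=1 G1=G4=1 G2=(0+0>=1)=0 G3=NOT G4=NOT 1=0 G4=G2=0 -> 11000
Step 7: G0=G4&G3=0&0=0 G1=G4=0 G2=(1+1>=1)=1 G3=NOT G4=NOT 0=1 G4=G2=0 -> 00110

00110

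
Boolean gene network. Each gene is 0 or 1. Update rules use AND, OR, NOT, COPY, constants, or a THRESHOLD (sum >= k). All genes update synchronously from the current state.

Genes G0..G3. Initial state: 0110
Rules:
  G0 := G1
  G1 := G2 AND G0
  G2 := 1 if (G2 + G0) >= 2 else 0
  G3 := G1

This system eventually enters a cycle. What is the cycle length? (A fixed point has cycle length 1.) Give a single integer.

Step 0: 0110
Step 1: G0=G1=1 G1=G2&G0=1&0=0 G2=(1+0>=2)=0 G3=G1=1 -> 1001
Step 2: G0=G1=0 G1=G2&G0=0&1=0 G2=(0+1>=2)=0 G3=G1=0 -> 0000
Step 3: G0=G1=0 G1=G2&G0=0&0=0 G2=(0+0>=2)=0 G3=G1=0 -> 0000
State from step 3 equals state from step 2 -> cycle length 1

Answer: 1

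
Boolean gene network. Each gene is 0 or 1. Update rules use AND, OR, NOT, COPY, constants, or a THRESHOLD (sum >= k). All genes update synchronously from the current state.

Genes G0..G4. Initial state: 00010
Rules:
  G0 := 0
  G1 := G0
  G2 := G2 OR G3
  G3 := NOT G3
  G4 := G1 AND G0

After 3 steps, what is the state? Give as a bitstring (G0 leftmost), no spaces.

Step 1: G0=0(const) G1=G0=0 G2=G2|G3=0|1=1 G3=NOT G3=NOT 1=0 G4=G1&G0=0&0=0 -> 00100
Step 2: G0=0(const) G1=G0=0 G2=G2|G3=1|0=1 G3=NOT G3=NOT 0=1 G4=G1&G0=0&0=0 -> 00110
Step 3: G0=0(const) G1=G0=0 G2=G2|G3=1|1=1 G3=NOT G3=NOT 1=0 G4=G1&G0=0&0=0 -> 00100

00100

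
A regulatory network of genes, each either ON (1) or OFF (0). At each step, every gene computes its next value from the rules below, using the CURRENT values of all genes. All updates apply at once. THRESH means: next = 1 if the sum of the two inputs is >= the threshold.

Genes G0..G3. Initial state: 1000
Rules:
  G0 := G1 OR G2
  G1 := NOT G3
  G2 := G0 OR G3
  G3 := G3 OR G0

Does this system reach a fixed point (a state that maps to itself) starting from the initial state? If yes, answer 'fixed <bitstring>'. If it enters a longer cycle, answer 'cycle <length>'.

Answer: fixed 1011

Derivation:
Step 0: 1000
Step 1: G0=G1|G2=0|0=0 G1=NOT G3=NOT 0=1 G2=G0|G3=1|0=1 G3=G3|G0=0|1=1 -> 0111
Step 2: G0=G1|G2=1|1=1 G1=NOT G3=NOT 1=0 G2=G0|G3=0|1=1 G3=G3|G0=1|0=1 -> 1011
Step 3: G0=G1|G2=0|1=1 G1=NOT G3=NOT 1=0 G2=G0|G3=1|1=1 G3=G3|G0=1|1=1 -> 1011
Fixed point reached at step 2: 1011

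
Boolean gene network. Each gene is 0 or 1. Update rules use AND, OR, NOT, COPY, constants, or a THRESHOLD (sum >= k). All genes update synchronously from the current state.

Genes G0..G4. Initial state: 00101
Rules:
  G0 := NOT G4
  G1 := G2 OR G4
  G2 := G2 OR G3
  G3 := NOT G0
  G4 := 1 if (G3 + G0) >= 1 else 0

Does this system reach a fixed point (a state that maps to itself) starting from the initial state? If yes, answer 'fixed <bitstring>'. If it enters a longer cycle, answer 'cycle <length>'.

Answer: cycle 3

Derivation:
Step 0: 00101
Step 1: G0=NOT G4=NOT 1=0 G1=G2|G4=1|1=1 G2=G2|G3=1|0=1 G3=NOT G0=NOT 0=1 G4=(0+0>=1)=0 -> 01110
Step 2: G0=NOT G4=NOT 0=1 G1=G2|G4=1|0=1 G2=G2|G3=1|1=1 G3=NOT G0=NOT 0=1 G4=(1+0>=1)=1 -> 11111
Step 3: G0=NOT G4=NOT 1=0 G1=G2|G4=1|1=1 G2=G2|G3=1|1=1 G3=NOT G0=NOT 1=0 G4=(1+1>=1)=1 -> 01101
Step 4: G0=NOT G4=NOT 1=0 G1=G2|G4=1|1=1 G2=G2|G3=1|0=1 G3=NOT G0=NOT 0=1 G4=(0+0>=1)=0 -> 01110
Cycle of length 3 starting at step 1 -> no fixed point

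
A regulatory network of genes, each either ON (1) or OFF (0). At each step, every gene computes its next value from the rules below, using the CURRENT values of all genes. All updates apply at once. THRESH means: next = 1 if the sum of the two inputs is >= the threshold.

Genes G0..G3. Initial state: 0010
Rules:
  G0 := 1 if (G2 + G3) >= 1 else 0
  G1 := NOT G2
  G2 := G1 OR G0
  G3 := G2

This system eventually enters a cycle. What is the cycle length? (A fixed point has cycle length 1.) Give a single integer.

Step 0: 0010
Step 1: G0=(1+0>=1)=1 G1=NOT G2=NOT 1=0 G2=G1|G0=0|0=0 G3=G2=1 -> 1001
Step 2: G0=(0+1>=1)=1 G1=NOT G2=NOT 0=1 G2=G1|G0=0|1=1 G3=G2=0 -> 1110
Step 3: G0=(1+0>=1)=1 G1=NOT G2=NOT 1=0 G2=G1|G0=1|1=1 G3=G2=1 -> 1011
Step 4: G0=(1+1>=1)=1 G1=NOT G2=NOT 1=0 G2=G1|G0=0|1=1 G3=G2=1 -> 1011
State from step 4 equals state from step 3 -> cycle length 1

Answer: 1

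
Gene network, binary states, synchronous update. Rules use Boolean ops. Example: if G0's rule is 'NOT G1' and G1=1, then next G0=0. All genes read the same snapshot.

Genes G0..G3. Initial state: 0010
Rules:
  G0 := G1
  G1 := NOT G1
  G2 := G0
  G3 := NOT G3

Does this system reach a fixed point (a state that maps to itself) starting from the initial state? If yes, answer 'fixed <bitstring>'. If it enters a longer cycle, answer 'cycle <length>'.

Step 0: 0010
Step 1: G0=G1=0 G1=NOT G1=NOT 0=1 G2=G0=0 G3=NOT G3=NOT 0=1 -> 0101
Step 2: G0=G1=1 G1=NOT G1=NOT 1=0 G2=G0=0 G3=NOT G3=NOT 1=0 -> 1000
Step 3: G0=G1=0 G1=NOT G1=NOT 0=1 G2=G0=1 G3=NOT G3=NOT 0=1 -> 0111
Step 4: G0=G1=1 G1=NOT G1=NOT 1=0 G2=G0=0 G3=NOT G3=NOT 1=0 -> 1000
Cycle of length 2 starting at step 2 -> no fixed point

Answer: cycle 2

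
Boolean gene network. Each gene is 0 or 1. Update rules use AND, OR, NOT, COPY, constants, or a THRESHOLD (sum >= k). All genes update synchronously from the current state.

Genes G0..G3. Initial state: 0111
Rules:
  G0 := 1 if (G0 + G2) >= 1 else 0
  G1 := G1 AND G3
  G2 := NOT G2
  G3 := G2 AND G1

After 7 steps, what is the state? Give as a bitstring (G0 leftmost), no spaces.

Step 1: G0=(0+1>=1)=1 G1=G1&G3=1&1=1 G2=NOT G2=NOT 1=0 G3=G2&G1=1&1=1 -> 1101
Step 2: G0=(1+0>=1)=1 G1=G1&G3=1&1=1 G2=NOT G2=NOT 0=1 G3=G2&G1=0&1=0 -> 1110
Step 3: G0=(1+1>=1)=1 G1=G1&G3=1&0=0 G2=NOT G2=NOT 1=0 G3=G2&G1=1&1=1 -> 1001
Step 4: G0=(1+0>=1)=1 G1=G1&G3=0&1=0 G2=NOT G2=NOT 0=1 G3=G2&G1=0&0=0 -> 1010
Step 5: G0=(1+1>=1)=1 G1=G1&G3=0&0=0 G2=NOT G2=NOT 1=0 G3=G2&G1=1&0=0 -> 1000
Step 6: G0=(1+0>=1)=1 G1=G1&G3=0&0=0 G2=NOT G2=NOT 0=1 G3=G2&G1=0&0=0 -> 1010
Step 7: G0=(1+1>=1)=1 G1=G1&G3=0&0=0 G2=NOT G2=NOT 1=0 G3=G2&G1=1&0=0 -> 1000

1000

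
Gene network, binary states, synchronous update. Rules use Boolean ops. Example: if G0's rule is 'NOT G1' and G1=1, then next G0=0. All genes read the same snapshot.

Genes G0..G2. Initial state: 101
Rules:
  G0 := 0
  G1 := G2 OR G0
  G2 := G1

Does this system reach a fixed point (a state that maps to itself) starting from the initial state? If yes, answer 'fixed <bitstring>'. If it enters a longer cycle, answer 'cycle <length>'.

Answer: cycle 2

Derivation:
Step 0: 101
Step 1: G0=0(const) G1=G2|G0=1|1=1 G2=G1=0 -> 010
Step 2: G0=0(const) G1=G2|G0=0|0=0 G2=G1=1 -> 001
Step 3: G0=0(const) G1=G2|G0=1|0=1 G2=G1=0 -> 010
Cycle of length 2 starting at step 1 -> no fixed point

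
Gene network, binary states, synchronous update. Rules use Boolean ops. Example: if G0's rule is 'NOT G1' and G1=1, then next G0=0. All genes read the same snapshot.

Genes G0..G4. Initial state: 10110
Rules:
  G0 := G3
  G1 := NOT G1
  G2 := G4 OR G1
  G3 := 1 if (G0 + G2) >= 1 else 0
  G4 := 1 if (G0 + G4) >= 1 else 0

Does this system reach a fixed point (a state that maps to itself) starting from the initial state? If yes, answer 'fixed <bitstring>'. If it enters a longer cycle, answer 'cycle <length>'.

Answer: cycle 2

Derivation:
Step 0: 10110
Step 1: G0=G3=1 G1=NOT G1=NOT 0=1 G2=G4|G1=0|0=0 G3=(1+1>=1)=1 G4=(1+0>=1)=1 -> 11011
Step 2: G0=G3=1 G1=NOT G1=NOT 1=0 G2=G4|G1=1|1=1 G3=(1+0>=1)=1 G4=(1+1>=1)=1 -> 10111
Step 3: G0=G3=1 G1=NOT G1=NOT 0=1 G2=G4|G1=1|0=1 G3=(1+1>=1)=1 G4=(1+1>=1)=1 -> 11111
Step 4: G0=G3=1 G1=NOT G1=NOT 1=0 G2=G4|G1=1|1=1 G3=(1+1>=1)=1 G4=(1+1>=1)=1 -> 10111
Cycle of length 2 starting at step 2 -> no fixed point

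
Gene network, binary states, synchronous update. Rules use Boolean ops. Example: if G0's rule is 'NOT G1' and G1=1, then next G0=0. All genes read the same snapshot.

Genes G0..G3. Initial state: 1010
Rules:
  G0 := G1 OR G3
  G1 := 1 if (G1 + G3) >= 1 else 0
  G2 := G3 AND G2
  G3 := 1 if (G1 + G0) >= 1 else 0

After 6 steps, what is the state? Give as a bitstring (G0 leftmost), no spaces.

Step 1: G0=G1|G3=0|0=0 G1=(0+0>=1)=0 G2=G3&G2=0&1=0 G3=(0+1>=1)=1 -> 0001
Step 2: G0=G1|G3=0|1=1 G1=(0+1>=1)=1 G2=G3&G2=1&0=0 G3=(0+0>=1)=0 -> 1100
Step 3: G0=G1|G3=1|0=1 G1=(1+0>=1)=1 G2=G3&G2=0&0=0 G3=(1+1>=1)=1 -> 1101
Step 4: G0=G1|G3=1|1=1 G1=(1+1>=1)=1 G2=G3&G2=1&0=0 G3=(1+1>=1)=1 -> 1101
Step 5: G0=G1|G3=1|1=1 G1=(1+1>=1)=1 G2=G3&G2=1&0=0 G3=(1+1>=1)=1 -> 1101
Step 6: G0=G1|G3=1|1=1 G1=(1+1>=1)=1 G2=G3&G2=1&0=0 G3=(1+1>=1)=1 -> 1101

1101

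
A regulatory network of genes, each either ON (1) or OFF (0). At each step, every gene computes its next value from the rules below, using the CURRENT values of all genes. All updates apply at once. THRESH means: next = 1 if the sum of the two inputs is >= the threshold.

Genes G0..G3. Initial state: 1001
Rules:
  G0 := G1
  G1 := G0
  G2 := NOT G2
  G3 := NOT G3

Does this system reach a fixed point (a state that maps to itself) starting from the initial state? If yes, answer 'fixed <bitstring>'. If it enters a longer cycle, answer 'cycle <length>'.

Answer: cycle 2

Derivation:
Step 0: 1001
Step 1: G0=G1=0 G1=G0=1 G2=NOT G2=NOT 0=1 G3=NOT G3=NOT 1=0 -> 0110
Step 2: G0=G1=1 G1=G0=0 G2=NOT G2=NOT 1=0 G3=NOT G3=NOT 0=1 -> 1001
Cycle of length 2 starting at step 0 -> no fixed point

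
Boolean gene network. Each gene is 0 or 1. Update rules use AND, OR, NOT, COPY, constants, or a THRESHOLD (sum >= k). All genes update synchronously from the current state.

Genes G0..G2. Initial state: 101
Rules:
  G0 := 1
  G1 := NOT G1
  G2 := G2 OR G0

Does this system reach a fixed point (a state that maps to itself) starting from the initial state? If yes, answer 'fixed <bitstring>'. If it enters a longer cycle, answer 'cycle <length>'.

Answer: cycle 2

Derivation:
Step 0: 101
Step 1: G0=1(const) G1=NOT G1=NOT 0=1 G2=G2|G0=1|1=1 -> 111
Step 2: G0=1(const) G1=NOT G1=NOT 1=0 G2=G2|G0=1|1=1 -> 101
Cycle of length 2 starting at step 0 -> no fixed point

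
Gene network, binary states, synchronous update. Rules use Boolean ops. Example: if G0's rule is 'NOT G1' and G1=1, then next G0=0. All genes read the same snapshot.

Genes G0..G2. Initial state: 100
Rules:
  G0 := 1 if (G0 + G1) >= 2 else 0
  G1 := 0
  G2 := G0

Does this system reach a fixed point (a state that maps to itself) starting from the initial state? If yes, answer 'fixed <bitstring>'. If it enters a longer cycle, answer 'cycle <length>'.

Answer: fixed 000

Derivation:
Step 0: 100
Step 1: G0=(1+0>=2)=0 G1=0(const) G2=G0=1 -> 001
Step 2: G0=(0+0>=2)=0 G1=0(const) G2=G0=0 -> 000
Step 3: G0=(0+0>=2)=0 G1=0(const) G2=G0=0 -> 000
Fixed point reached at step 2: 000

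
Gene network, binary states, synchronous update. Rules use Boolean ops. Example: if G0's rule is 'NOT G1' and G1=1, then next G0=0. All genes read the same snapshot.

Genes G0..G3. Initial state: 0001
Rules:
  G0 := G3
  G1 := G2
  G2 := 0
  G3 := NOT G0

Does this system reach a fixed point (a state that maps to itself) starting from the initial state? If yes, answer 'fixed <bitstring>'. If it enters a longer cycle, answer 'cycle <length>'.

Answer: cycle 4

Derivation:
Step 0: 0001
Step 1: G0=G3=1 G1=G2=0 G2=0(const) G3=NOT G0=NOT 0=1 -> 1001
Step 2: G0=G3=1 G1=G2=0 G2=0(const) G3=NOT G0=NOT 1=0 -> 1000
Step 3: G0=G3=0 G1=G2=0 G2=0(const) G3=NOT G0=NOT 1=0 -> 0000
Step 4: G0=G3=0 G1=G2=0 G2=0(const) G3=NOT G0=NOT 0=1 -> 0001
Cycle of length 4 starting at step 0 -> no fixed point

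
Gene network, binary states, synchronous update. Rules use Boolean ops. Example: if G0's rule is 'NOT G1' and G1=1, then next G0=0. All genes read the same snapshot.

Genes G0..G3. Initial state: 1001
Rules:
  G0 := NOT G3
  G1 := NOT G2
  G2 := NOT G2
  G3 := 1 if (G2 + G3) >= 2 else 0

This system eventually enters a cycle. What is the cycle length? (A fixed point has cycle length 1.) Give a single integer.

Answer: 2

Derivation:
Step 0: 1001
Step 1: G0=NOT G3=NOT 1=0 G1=NOT G2=NOT 0=1 G2=NOT G2=NOT 0=1 G3=(0+1>=2)=0 -> 0110
Step 2: G0=NOT G3=NOT 0=1 G1=NOT G2=NOT 1=0 G2=NOT G2=NOT 1=0 G3=(1+0>=2)=0 -> 1000
Step 3: G0=NOT G3=NOT 0=1 G1=NOT G2=NOT 0=1 G2=NOT G2=NOT 0=1 G3=(0+0>=2)=0 -> 1110
Step 4: G0=NOT G3=NOT 0=1 G1=NOT G2=NOT 1=0 G2=NOT G2=NOT 1=0 G3=(1+0>=2)=0 -> 1000
State from step 4 equals state from step 2 -> cycle length 2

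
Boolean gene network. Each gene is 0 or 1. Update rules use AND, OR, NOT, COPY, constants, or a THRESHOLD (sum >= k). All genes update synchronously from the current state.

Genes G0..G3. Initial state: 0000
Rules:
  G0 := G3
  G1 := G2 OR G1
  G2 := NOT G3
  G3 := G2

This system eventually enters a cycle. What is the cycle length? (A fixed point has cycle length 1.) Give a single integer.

Step 0: 0000
Step 1: G0=G3=0 G1=G2|G1=0|0=0 G2=NOT G3=NOT 0=1 G3=G2=0 -> 0010
Step 2: G0=G3=0 G1=G2|G1=1|0=1 G2=NOT G3=NOT 0=1 G3=G2=1 -> 0111
Step 3: G0=G3=1 G1=G2|G1=1|1=1 G2=NOT G3=NOT 1=0 G3=G2=1 -> 1101
Step 4: G0=G3=1 G1=G2|G1=0|1=1 G2=NOT G3=NOT 1=0 G3=G2=0 -> 1100
Step 5: G0=G3=0 G1=G2|G1=0|1=1 G2=NOT G3=NOT 0=1 G3=G2=0 -> 0110
Step 6: G0=G3=0 G1=G2|G1=1|1=1 G2=NOT G3=NOT 0=1 G3=G2=1 -> 0111
State from step 6 equals state from step 2 -> cycle length 4

Answer: 4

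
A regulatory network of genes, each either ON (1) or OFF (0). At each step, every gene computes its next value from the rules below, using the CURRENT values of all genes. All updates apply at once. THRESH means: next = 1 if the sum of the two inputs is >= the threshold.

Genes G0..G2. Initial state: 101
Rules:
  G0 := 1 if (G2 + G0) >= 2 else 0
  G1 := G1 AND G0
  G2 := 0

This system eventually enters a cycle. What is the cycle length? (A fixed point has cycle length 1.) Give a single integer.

Answer: 1

Derivation:
Step 0: 101
Step 1: G0=(1+1>=2)=1 G1=G1&G0=0&1=0 G2=0(const) -> 100
Step 2: G0=(0+1>=2)=0 G1=G1&G0=0&1=0 G2=0(const) -> 000
Step 3: G0=(0+0>=2)=0 G1=G1&G0=0&0=0 G2=0(const) -> 000
State from step 3 equals state from step 2 -> cycle length 1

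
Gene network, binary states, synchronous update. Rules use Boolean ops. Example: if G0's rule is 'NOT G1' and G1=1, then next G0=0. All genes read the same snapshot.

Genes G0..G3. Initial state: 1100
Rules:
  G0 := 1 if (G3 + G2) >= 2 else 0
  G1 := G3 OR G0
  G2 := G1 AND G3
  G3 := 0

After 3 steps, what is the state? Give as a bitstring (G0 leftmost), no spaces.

Step 1: G0=(0+0>=2)=0 G1=G3|G0=0|1=1 G2=G1&G3=1&0=0 G3=0(const) -> 0100
Step 2: G0=(0+0>=2)=0 G1=G3|G0=0|0=0 G2=G1&G3=1&0=0 G3=0(const) -> 0000
Step 3: G0=(0+0>=2)=0 G1=G3|G0=0|0=0 G2=G1&G3=0&0=0 G3=0(const) -> 0000

0000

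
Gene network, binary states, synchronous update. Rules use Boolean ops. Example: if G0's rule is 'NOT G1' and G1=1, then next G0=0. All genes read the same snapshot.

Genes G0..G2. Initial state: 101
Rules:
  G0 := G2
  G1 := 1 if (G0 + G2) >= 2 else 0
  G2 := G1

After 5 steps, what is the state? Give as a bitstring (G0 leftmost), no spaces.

Step 1: G0=G2=1 G1=(1+1>=2)=1 G2=G1=0 -> 110
Step 2: G0=G2=0 G1=(1+0>=2)=0 G2=G1=1 -> 001
Step 3: G0=G2=1 G1=(0+1>=2)=0 G2=G1=0 -> 100
Step 4: G0=G2=0 G1=(1+0>=2)=0 G2=G1=0 -> 000
Step 5: G0=G2=0 G1=(0+0>=2)=0 G2=G1=0 -> 000

000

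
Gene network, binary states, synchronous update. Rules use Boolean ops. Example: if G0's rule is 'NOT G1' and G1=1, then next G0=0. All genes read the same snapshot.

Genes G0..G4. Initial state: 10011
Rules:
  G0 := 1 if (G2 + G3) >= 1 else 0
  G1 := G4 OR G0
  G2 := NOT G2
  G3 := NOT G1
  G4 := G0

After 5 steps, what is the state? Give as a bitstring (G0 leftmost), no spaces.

Step 1: G0=(0+1>=1)=1 G1=G4|G0=1|1=1 G2=NOT G2=NOT 0=1 G3=NOT G1=NOT 0=1 G4=G0=1 -> 11111
Step 2: G0=(1+1>=1)=1 G1=G4|G0=1|1=1 G2=NOT G2=NOT 1=0 G3=NOT G1=NOT 1=0 G4=G0=1 -> 11001
Step 3: G0=(0+0>=1)=0 G1=G4|G0=1|1=1 G2=NOT G2=NOT 0=1 G3=NOT G1=NOT 1=0 G4=G0=1 -> 01101
Step 4: G0=(1+0>=1)=1 G1=G4|G0=1|0=1 G2=NOT G2=NOT 1=0 G3=NOT G1=NOT 1=0 G4=G0=0 -> 11000
Step 5: G0=(0+0>=1)=0 G1=G4|G0=0|1=1 G2=NOT G2=NOT 0=1 G3=NOT G1=NOT 1=0 G4=G0=1 -> 01101

01101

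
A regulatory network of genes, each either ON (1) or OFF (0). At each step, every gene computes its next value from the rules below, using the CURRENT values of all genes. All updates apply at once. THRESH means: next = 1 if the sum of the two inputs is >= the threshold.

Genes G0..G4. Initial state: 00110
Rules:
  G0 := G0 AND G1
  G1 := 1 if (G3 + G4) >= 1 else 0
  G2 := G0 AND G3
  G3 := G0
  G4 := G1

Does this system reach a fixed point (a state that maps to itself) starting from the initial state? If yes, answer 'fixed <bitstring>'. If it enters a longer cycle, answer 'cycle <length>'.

Answer: cycle 2

Derivation:
Step 0: 00110
Step 1: G0=G0&G1=0&0=0 G1=(1+0>=1)=1 G2=G0&G3=0&1=0 G3=G0=0 G4=G1=0 -> 01000
Step 2: G0=G0&G1=0&1=0 G1=(0+0>=1)=0 G2=G0&G3=0&0=0 G3=G0=0 G4=G1=1 -> 00001
Step 3: G0=G0&G1=0&0=0 G1=(0+1>=1)=1 G2=G0&G3=0&0=0 G3=G0=0 G4=G1=0 -> 01000
Cycle of length 2 starting at step 1 -> no fixed point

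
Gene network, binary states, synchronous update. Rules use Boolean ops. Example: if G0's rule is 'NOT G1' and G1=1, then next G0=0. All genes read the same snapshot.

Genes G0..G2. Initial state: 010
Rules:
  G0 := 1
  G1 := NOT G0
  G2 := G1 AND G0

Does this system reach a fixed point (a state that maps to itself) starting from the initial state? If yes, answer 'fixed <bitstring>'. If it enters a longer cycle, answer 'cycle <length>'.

Answer: fixed 100

Derivation:
Step 0: 010
Step 1: G0=1(const) G1=NOT G0=NOT 0=1 G2=G1&G0=1&0=0 -> 110
Step 2: G0=1(const) G1=NOT G0=NOT 1=0 G2=G1&G0=1&1=1 -> 101
Step 3: G0=1(const) G1=NOT G0=NOT 1=0 G2=G1&G0=0&1=0 -> 100
Step 4: G0=1(const) G1=NOT G0=NOT 1=0 G2=G1&G0=0&1=0 -> 100
Fixed point reached at step 3: 100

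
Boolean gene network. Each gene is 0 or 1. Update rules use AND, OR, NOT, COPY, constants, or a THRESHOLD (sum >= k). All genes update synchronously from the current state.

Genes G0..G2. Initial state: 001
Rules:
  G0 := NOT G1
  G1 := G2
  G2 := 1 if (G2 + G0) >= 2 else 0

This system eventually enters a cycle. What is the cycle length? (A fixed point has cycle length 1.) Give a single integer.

Answer: 1

Derivation:
Step 0: 001
Step 1: G0=NOT G1=NOT 0=1 G1=G2=1 G2=(1+0>=2)=0 -> 110
Step 2: G0=NOT G1=NOT 1=0 G1=G2=0 G2=(0+1>=2)=0 -> 000
Step 3: G0=NOT G1=NOT 0=1 G1=G2=0 G2=(0+0>=2)=0 -> 100
Step 4: G0=NOT G1=NOT 0=1 G1=G2=0 G2=(0+1>=2)=0 -> 100
State from step 4 equals state from step 3 -> cycle length 1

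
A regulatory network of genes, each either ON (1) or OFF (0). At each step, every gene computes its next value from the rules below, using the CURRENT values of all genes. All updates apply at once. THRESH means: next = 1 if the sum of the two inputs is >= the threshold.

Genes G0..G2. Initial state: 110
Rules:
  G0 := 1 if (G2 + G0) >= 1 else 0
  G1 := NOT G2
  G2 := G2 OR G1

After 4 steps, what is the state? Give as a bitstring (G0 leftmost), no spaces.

Step 1: G0=(0+1>=1)=1 G1=NOT G2=NOT 0=1 G2=G2|G1=0|1=1 -> 111
Step 2: G0=(1+1>=1)=1 G1=NOT G2=NOT 1=0 G2=G2|G1=1|1=1 -> 101
Step 3: G0=(1+1>=1)=1 G1=NOT G2=NOT 1=0 G2=G2|G1=1|0=1 -> 101
Step 4: G0=(1+1>=1)=1 G1=NOT G2=NOT 1=0 G2=G2|G1=1|0=1 -> 101

101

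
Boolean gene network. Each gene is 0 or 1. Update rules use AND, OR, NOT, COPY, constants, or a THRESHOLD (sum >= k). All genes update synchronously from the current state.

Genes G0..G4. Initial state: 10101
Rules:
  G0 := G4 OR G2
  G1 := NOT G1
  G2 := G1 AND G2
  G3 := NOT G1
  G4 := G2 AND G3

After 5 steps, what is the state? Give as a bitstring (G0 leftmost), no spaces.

Step 1: G0=G4|G2=1|1=1 G1=NOT G1=NOT 0=1 G2=G1&G2=0&1=0 G3=NOT G1=NOT 0=1 G4=G2&G3=1&0=0 -> 11010
Step 2: G0=G4|G2=0|0=0 G1=NOT G1=NOT 1=0 G2=G1&G2=1&0=0 G3=NOT G1=NOT 1=0 G4=G2&G3=0&1=0 -> 00000
Step 3: G0=G4|G2=0|0=0 G1=NOT G1=NOT 0=1 G2=G1&G2=0&0=0 G3=NOT G1=NOT 0=1 G4=G2&G3=0&0=0 -> 01010
Step 4: G0=G4|G2=0|0=0 G1=NOT G1=NOT 1=0 G2=G1&G2=1&0=0 G3=NOT G1=NOT 1=0 G4=G2&G3=0&1=0 -> 00000
Step 5: G0=G4|G2=0|0=0 G1=NOT G1=NOT 0=1 G2=G1&G2=0&0=0 G3=NOT G1=NOT 0=1 G4=G2&G3=0&0=0 -> 01010

01010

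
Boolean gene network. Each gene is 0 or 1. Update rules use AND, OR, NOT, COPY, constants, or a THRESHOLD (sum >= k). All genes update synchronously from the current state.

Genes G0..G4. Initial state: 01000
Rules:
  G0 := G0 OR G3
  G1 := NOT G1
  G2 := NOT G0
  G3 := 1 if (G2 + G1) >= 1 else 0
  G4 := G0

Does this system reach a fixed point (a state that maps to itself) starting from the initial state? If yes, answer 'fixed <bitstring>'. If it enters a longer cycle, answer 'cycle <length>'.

Answer: cycle 2

Derivation:
Step 0: 01000
Step 1: G0=G0|G3=0|0=0 G1=NOT G1=NOT 1=0 G2=NOT G0=NOT 0=1 G3=(0+1>=1)=1 G4=G0=0 -> 00110
Step 2: G0=G0|G3=0|1=1 G1=NOT G1=NOT 0=1 G2=NOT G0=NOT 0=1 G3=(1+0>=1)=1 G4=G0=0 -> 11110
Step 3: G0=G0|G3=1|1=1 G1=NOT G1=NOT 1=0 G2=NOT G0=NOT 1=0 G3=(1+1>=1)=1 G4=G0=1 -> 10011
Step 4: G0=G0|G3=1|1=1 G1=NOT G1=NOT 0=1 G2=NOT G0=NOT 1=0 G3=(0+0>=1)=0 G4=G0=1 -> 11001
Step 5: G0=G0|G3=1|0=1 G1=NOT G1=NOT 1=0 G2=NOT G0=NOT 1=0 G3=(0+1>=1)=1 G4=G0=1 -> 10011
Cycle of length 2 starting at step 3 -> no fixed point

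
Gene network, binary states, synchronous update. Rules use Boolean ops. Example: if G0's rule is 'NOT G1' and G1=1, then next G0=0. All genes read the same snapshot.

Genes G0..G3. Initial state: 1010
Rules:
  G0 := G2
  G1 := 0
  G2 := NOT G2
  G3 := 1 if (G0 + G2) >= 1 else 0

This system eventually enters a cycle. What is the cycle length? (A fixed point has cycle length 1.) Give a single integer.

Step 0: 1010
Step 1: G0=G2=1 G1=0(const) G2=NOT G2=NOT 1=0 G3=(1+1>=1)=1 -> 1001
Step 2: G0=G2=0 G1=0(const) G2=NOT G2=NOT 0=1 G3=(1+0>=1)=1 -> 0011
Step 3: G0=G2=1 G1=0(const) G2=NOT G2=NOT 1=0 G3=(0+1>=1)=1 -> 1001
State from step 3 equals state from step 1 -> cycle length 2

Answer: 2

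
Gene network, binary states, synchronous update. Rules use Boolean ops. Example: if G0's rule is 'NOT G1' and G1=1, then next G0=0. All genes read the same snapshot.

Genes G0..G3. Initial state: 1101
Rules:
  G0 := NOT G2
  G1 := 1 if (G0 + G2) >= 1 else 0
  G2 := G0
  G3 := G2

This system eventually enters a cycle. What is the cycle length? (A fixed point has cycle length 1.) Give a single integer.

Step 0: 1101
Step 1: G0=NOT G2=NOT 0=1 G1=(1+0>=1)=1 G2=G0=1 G3=G2=0 -> 1110
Step 2: G0=NOT G2=NOT 1=0 G1=(1+1>=1)=1 G2=G0=1 G3=G2=1 -> 0111
Step 3: G0=NOT G2=NOT 1=0 G1=(0+1>=1)=1 G2=G0=0 G3=G2=1 -> 0101
Step 4: G0=NOT G2=NOT 0=1 G1=(0+0>=1)=0 G2=G0=0 G3=G2=0 -> 1000
Step 5: G0=NOT G2=NOT 0=1 G1=(1+0>=1)=1 G2=G0=1 G3=G2=0 -> 1110
State from step 5 equals state from step 1 -> cycle length 4

Answer: 4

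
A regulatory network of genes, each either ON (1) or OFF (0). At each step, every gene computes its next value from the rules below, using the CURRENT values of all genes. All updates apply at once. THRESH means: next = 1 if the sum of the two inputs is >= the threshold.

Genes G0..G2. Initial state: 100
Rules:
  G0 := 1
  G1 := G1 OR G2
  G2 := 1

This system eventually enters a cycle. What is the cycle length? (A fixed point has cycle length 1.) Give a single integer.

Step 0: 100
Step 1: G0=1(const) G1=G1|G2=0|0=0 G2=1(const) -> 101
Step 2: G0=1(const) G1=G1|G2=0|1=1 G2=1(const) -> 111
Step 3: G0=1(const) G1=G1|G2=1|1=1 G2=1(const) -> 111
State from step 3 equals state from step 2 -> cycle length 1

Answer: 1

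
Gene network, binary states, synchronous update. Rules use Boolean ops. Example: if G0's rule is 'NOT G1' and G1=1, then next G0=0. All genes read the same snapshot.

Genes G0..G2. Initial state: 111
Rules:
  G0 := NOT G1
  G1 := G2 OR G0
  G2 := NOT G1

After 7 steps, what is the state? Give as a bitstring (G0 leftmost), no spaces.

Step 1: G0=NOT G1=NOT 1=0 G1=G2|G0=1|1=1 G2=NOT G1=NOT 1=0 -> 010
Step 2: G0=NOT G1=NOT 1=0 G1=G2|G0=0|0=0 G2=NOT G1=NOT 1=0 -> 000
Step 3: G0=NOT G1=NOT 0=1 G1=G2|G0=0|0=0 G2=NOT G1=NOT 0=1 -> 101
Step 4: G0=NOT G1=NOT 0=1 G1=G2|G0=1|1=1 G2=NOT G1=NOT 0=1 -> 111
Step 5: G0=NOT G1=NOT 1=0 G1=G2|G0=1|1=1 G2=NOT G1=NOT 1=0 -> 010
Step 6: G0=NOT G1=NOT 1=0 G1=G2|G0=0|0=0 G2=NOT G1=NOT 1=0 -> 000
Step 7: G0=NOT G1=NOT 0=1 G1=G2|G0=0|0=0 G2=NOT G1=NOT 0=1 -> 101

101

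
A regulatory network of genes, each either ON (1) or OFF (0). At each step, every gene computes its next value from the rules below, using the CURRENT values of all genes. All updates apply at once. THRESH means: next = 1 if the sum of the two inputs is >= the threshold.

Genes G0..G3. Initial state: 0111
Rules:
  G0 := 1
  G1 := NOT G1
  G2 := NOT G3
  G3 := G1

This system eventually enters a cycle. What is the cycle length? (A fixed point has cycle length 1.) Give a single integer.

Answer: 2

Derivation:
Step 0: 0111
Step 1: G0=1(const) G1=NOT G1=NOT 1=0 G2=NOT G3=NOT 1=0 G3=G1=1 -> 1001
Step 2: G0=1(const) G1=NOT G1=NOT 0=1 G2=NOT G3=NOT 1=0 G3=G1=0 -> 1100
Step 3: G0=1(const) G1=NOT G1=NOT 1=0 G2=NOT G3=NOT 0=1 G3=G1=1 -> 1011
Step 4: G0=1(const) G1=NOT G1=NOT 0=1 G2=NOT G3=NOT 1=0 G3=G1=0 -> 1100
State from step 4 equals state from step 2 -> cycle length 2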